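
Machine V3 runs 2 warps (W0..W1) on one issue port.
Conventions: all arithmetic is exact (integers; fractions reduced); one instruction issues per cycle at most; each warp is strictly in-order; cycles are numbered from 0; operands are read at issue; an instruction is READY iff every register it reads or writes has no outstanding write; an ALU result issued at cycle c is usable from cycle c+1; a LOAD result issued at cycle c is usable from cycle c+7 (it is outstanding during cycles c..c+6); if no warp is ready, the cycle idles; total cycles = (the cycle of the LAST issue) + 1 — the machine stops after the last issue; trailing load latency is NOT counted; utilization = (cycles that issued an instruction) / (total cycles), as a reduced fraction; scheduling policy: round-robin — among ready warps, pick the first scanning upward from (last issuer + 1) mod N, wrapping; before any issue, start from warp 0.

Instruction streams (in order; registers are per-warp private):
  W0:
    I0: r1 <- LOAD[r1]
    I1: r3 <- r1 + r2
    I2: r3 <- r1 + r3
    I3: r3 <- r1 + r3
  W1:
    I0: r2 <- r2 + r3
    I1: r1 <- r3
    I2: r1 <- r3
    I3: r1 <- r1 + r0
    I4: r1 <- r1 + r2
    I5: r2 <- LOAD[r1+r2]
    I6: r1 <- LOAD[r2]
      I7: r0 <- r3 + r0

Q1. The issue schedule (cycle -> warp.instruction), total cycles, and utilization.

cycle 0: W0.I0
cycle 1: W1.I0
cycle 2: W1.I1
cycle 3: W1.I2
cycle 4: W1.I3
cycle 5: W1.I4
cycle 6: W1.I5
cycle 7: W0.I1
cycle 8: W0.I2
cycle 9: W0.I3
cycle 10: idle
cycle 11: idle
cycle 12: idle
cycle 13: W1.I6
cycle 14: W1.I7

Answer: 15 cycles, utilization 4/5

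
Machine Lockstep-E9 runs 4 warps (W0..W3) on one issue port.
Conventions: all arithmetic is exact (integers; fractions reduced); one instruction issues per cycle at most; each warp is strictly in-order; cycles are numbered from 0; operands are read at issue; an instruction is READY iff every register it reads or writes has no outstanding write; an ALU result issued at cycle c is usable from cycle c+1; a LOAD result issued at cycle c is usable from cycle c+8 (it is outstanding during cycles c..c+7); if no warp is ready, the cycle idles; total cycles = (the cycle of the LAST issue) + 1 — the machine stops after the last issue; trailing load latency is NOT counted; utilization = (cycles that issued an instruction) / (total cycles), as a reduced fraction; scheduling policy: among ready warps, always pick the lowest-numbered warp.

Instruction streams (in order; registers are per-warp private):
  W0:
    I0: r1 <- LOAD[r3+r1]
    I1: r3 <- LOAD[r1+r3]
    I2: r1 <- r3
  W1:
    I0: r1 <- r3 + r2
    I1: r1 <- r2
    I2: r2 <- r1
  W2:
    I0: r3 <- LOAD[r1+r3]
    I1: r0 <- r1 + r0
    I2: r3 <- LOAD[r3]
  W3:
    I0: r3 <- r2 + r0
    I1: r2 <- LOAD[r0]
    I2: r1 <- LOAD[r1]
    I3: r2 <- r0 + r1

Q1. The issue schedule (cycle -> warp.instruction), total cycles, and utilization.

cycle 0: W0.I0
cycle 1: W1.I0
cycle 2: W1.I1
cycle 3: W1.I2
cycle 4: W2.I0
cycle 5: W2.I1
cycle 6: W3.I0
cycle 7: W3.I1
cycle 8: W0.I1
cycle 9: W3.I2
cycle 10: idle
cycle 11: idle
cycle 12: W2.I2
cycle 13: idle
cycle 14: idle
cycle 15: idle
cycle 16: W0.I2
cycle 17: W3.I3

Answer: 18 cycles, utilization 13/18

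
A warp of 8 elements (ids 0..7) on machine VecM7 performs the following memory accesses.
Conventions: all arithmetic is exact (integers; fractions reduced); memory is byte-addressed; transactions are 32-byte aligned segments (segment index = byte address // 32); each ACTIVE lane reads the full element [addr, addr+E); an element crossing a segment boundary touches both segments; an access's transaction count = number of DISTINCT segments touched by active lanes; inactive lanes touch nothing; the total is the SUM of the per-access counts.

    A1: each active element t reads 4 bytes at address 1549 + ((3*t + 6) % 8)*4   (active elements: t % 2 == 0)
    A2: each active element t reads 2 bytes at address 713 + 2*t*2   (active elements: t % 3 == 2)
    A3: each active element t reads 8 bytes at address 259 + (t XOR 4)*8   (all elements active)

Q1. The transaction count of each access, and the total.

A1: 2 transactions
A2: 1 transaction
A3: 3 transactions

Answer: 2,1,3; total 6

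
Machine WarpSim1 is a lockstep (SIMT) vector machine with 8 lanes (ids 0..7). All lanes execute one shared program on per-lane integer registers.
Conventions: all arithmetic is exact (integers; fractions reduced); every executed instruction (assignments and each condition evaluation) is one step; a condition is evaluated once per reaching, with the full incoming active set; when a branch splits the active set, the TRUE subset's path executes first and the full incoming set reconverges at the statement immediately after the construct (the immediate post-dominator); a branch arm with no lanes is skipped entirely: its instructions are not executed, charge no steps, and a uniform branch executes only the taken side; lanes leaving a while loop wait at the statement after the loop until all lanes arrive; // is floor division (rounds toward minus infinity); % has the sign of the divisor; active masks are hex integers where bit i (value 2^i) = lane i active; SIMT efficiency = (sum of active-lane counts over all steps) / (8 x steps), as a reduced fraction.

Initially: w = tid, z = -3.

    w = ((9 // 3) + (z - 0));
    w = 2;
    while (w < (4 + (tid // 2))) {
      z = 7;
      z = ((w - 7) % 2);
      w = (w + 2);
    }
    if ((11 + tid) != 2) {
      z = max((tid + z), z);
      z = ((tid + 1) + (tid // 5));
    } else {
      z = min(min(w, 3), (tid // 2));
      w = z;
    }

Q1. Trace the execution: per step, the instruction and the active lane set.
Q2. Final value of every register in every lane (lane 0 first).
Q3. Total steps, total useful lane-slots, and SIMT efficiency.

step 0: w <- ((9 // 3) + (z - 0))    0xff
step 1: w <- 2                       0xff
step 2: eval (w < (4 + (tid // 2)))  0xff
step 3: z <- 7                       0xff
step 4: z <- ((w - 7) % 2)           0xff
step 5: w <- (w + 2)                 0xff
step 6: eval (w < (4 + (tid // 2)))  0xff
step 7: z <- 7                       0xfc
step 8: z <- ((w - 7) % 2)           0xfc
step 9: w <- (w + 2)                 0xfc
step 10: eval (w < (4 + (tid // 2)))  0xfc
step 11: z <- 7                       0xc0
step 12: z <- ((w - 7) % 2)           0xc0
step 13: w <- (w + 2)                 0xc0
step 14: eval (w < (4 + (tid // 2)))  0xc0
step 15: eval ((11 + tid) != 2)       0xff
step 16: z <- max((tid + z), z)       0xff
step 17: z <- ((tid + 1) + (tid // 5)) 0xff

Answer: 18 steps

w: 4,4,6,6,6,6,8,8
z: 1,2,3,4,5,7,8,9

steps = 18; useful = 112; efficiency = 112/144 = 7/9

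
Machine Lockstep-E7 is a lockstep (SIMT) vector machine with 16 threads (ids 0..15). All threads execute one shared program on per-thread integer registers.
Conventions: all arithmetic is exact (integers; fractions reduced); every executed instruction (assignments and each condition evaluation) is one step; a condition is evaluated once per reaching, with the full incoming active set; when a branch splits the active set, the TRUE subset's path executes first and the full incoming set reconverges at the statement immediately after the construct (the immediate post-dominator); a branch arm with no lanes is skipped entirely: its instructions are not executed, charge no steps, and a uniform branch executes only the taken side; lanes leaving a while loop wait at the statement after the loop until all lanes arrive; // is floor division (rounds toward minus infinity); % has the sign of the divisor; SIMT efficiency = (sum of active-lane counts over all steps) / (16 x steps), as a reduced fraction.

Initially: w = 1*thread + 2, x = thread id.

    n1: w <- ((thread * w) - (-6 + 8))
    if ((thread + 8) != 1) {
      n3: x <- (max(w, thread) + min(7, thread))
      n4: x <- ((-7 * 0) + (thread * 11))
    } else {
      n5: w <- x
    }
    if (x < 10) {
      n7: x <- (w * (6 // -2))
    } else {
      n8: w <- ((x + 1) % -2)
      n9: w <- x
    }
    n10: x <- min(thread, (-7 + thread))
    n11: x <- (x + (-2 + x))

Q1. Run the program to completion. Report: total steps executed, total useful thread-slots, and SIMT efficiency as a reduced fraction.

Answer: 10 steps, 143 useful, 143/160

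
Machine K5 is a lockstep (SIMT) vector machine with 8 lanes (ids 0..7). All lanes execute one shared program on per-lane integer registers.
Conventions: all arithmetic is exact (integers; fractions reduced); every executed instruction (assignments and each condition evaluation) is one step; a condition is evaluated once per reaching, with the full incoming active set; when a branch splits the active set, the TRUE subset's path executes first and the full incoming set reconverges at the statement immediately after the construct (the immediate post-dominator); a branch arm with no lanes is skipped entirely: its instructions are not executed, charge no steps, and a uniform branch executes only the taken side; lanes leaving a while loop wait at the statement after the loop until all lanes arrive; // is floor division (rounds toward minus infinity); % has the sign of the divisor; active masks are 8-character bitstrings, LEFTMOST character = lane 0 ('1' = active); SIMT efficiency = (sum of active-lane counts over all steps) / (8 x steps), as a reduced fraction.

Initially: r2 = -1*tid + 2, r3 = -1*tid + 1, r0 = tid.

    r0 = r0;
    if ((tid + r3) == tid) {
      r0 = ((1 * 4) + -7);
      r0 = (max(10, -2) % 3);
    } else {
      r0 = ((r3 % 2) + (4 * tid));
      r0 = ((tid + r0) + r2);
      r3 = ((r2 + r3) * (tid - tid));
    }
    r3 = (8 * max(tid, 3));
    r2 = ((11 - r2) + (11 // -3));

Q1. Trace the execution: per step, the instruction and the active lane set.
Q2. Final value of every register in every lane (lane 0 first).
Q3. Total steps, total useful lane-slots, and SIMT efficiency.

step 0: r0 <- r0                     11111111
step 1: eval ((tid + r3) == tid)     11111111
step 2: r0 <- ((1 * 4) + -7)         01000000
step 3: r0 <- (max(10, -2) % 3)      01000000
step 4: r0 <- ((r3 % 2) + (4 * tid)) 10111111
step 5: r0 <- ((tid + r0) + r2)      10111111
step 6: r3 <- ((r2 + r3) * (tid - tid)) 10111111
step 7: r3 <- (8 * max(tid, 3))      11111111
step 8: r2 <- ((11 - r2) + (11 // -3)) 11111111

Answer: 9 steps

r2: 5,6,7,8,9,10,11,12
r3: 24,24,24,24,32,40,48,56
r0: 3,1,11,14,19,22,27,30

steps = 9; useful = 55; efficiency = 55/72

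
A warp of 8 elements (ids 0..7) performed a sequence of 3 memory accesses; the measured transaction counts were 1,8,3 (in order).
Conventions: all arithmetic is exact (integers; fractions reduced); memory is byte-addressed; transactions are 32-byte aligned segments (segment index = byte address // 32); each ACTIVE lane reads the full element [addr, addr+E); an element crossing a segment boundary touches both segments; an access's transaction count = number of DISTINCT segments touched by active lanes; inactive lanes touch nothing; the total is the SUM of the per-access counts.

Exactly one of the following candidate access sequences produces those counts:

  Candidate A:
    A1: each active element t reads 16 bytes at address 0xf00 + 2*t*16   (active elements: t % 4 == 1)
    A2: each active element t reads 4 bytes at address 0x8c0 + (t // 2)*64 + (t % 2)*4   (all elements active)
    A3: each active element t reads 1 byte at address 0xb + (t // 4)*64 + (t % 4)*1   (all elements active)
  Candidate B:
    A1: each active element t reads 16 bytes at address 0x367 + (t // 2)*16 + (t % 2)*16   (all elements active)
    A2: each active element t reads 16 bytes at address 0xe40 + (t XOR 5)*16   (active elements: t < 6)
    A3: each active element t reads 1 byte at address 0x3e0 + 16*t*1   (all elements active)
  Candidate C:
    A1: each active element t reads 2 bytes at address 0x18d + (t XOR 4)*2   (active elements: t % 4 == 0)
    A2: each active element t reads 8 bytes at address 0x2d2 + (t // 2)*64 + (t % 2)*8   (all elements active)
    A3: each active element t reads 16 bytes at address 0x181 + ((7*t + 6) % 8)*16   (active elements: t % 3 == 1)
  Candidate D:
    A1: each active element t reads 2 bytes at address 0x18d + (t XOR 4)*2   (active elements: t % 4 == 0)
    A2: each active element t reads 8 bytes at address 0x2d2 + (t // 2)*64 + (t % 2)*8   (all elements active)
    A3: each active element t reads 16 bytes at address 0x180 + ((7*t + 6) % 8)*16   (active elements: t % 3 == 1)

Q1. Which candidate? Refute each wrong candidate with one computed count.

A: A1 gives 2 transactions, not 1
B: A1 gives 3 transactions, not 1
C: A3 gives 4 transactions, not 3
D: all counts match (1,8,3)

Answer: D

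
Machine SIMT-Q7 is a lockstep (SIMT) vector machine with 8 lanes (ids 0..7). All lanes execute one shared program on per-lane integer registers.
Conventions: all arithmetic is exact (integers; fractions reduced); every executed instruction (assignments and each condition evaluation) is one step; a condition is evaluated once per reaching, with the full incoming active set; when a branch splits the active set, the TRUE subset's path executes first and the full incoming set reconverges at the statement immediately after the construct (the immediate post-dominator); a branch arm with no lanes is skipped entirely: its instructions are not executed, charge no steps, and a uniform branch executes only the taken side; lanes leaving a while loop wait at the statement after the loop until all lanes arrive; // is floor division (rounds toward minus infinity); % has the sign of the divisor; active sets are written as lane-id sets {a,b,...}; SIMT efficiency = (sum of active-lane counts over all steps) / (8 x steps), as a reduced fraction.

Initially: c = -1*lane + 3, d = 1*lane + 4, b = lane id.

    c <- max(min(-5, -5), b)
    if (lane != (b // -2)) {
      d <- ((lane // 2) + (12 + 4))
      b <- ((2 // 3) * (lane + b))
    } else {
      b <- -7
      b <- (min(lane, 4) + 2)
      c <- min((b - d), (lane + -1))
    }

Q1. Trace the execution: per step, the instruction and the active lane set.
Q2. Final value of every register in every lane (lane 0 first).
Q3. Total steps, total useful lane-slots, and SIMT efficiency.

step 0: c <- max(min(-5, -5), b)     {0,1,2,3,4,5,6,7}
step 1: eval (lane != (b // -2))     {0,1,2,3,4,5,6,7}
step 2: d <- ((lane // 2) + (12 + 4)) {1,2,3,4,5,6,7}
step 3: b <- ((2 // 3) * (lane + b)) {1,2,3,4,5,6,7}
step 4: b <- -7                      {0}
step 5: b <- (min(lane, 4) + 2)      {0}
step 6: c <- min((b - d), (lane + -1)) {0}

Answer: 7 steps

c: -2,1,2,3,4,5,6,7
d: 4,16,17,17,18,18,19,19
b: 2,0,0,0,0,0,0,0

steps = 7; useful = 33; efficiency = 33/56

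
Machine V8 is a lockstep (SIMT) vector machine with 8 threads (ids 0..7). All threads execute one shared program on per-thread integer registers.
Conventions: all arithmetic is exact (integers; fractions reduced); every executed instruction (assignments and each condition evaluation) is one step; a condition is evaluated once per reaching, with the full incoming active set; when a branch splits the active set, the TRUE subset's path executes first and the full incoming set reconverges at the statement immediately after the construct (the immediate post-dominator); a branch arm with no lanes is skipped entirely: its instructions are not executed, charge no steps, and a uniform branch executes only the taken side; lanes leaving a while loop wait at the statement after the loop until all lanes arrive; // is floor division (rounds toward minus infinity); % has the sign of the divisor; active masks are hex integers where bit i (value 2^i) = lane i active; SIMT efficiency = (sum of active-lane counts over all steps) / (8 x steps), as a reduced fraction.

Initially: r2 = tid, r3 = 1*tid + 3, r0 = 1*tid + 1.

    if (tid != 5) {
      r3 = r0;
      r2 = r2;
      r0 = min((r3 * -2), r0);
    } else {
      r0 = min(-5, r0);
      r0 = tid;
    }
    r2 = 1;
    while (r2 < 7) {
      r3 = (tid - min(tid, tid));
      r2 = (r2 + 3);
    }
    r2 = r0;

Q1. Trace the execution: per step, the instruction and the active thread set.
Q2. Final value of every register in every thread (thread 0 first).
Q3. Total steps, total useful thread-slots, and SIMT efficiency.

step 0: eval (tid != 5)              0xff
step 1: r3 <- r0                     0xdf
step 2: r2 <- r2                     0xdf
step 3: r0 <- min((r3 * -2), r0)     0xdf
step 4: r0 <- min(-5, r0)            0x20
step 5: r0 <- tid                    0x20
step 6: r2 <- 1                      0xff
step 7: eval (r2 < 7)                0xff
step 8: r3 <- (tid - min(tid, tid))  0xff
step 9: r2 <- (r2 + 3)               0xff
step 10: eval (r2 < 7)                0xff
step 11: r3 <- (tid - min(tid, tid))  0xff
step 12: r2 <- (r2 + 3)               0xff
step 13: eval (r2 < 7)                0xff
step 14: r2 <- r0                     0xff

Answer: 15 steps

r2: -2,-4,-6,-8,-10,5,-14,-16
r3: 0,0,0,0,0,0,0,0
r0: -2,-4,-6,-8,-10,5,-14,-16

steps = 15; useful = 103; efficiency = 103/120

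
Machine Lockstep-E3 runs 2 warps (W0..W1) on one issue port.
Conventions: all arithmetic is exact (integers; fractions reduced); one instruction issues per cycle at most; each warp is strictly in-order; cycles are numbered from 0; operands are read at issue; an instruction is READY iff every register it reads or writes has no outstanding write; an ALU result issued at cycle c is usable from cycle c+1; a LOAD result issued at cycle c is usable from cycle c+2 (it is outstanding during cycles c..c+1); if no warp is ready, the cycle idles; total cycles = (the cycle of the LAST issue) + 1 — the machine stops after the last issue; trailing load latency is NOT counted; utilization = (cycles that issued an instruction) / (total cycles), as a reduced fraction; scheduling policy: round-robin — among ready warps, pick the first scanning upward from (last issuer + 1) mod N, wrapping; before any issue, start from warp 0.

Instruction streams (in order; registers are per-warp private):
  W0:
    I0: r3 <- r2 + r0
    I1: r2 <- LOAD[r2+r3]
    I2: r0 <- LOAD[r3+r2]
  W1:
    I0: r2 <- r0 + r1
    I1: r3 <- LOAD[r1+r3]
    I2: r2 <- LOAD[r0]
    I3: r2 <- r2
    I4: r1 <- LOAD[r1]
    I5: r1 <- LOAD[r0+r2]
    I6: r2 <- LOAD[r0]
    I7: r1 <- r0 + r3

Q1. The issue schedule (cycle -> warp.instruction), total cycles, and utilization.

cycle 0: W0.I0
cycle 1: W1.I0
cycle 2: W0.I1
cycle 3: W1.I1
cycle 4: W0.I2
cycle 5: W1.I2
cycle 6: idle
cycle 7: W1.I3
cycle 8: W1.I4
cycle 9: idle
cycle 10: W1.I5
cycle 11: W1.I6
cycle 12: W1.I7

Answer: 13 cycles, utilization 11/13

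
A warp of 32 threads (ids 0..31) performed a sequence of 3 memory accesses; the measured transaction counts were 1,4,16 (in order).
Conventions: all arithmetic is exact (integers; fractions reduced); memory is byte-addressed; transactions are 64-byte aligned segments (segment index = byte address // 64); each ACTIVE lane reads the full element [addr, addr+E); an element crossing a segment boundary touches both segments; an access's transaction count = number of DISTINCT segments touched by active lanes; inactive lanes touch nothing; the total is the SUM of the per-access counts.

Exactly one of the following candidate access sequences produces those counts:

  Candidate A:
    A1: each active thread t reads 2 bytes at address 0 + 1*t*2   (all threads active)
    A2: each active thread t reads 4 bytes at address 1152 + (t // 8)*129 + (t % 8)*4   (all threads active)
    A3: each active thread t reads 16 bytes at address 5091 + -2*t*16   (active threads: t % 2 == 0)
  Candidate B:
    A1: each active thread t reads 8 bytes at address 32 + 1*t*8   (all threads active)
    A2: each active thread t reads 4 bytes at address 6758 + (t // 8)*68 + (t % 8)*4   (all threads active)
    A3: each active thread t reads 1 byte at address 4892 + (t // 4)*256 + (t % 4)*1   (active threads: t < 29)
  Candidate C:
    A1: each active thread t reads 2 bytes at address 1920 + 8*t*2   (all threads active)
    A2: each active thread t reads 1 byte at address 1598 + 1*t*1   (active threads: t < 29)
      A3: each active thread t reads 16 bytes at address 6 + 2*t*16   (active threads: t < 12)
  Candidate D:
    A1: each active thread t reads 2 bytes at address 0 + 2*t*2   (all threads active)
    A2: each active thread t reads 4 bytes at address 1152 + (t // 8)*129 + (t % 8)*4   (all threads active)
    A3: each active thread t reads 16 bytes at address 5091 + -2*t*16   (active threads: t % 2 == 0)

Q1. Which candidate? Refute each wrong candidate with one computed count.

B: A1 gives 5 transactions, not 1
C: A1 gives 8 transactions, not 1
D: A1 gives 2 transactions, not 1
A: all counts match (1,4,16)

Answer: A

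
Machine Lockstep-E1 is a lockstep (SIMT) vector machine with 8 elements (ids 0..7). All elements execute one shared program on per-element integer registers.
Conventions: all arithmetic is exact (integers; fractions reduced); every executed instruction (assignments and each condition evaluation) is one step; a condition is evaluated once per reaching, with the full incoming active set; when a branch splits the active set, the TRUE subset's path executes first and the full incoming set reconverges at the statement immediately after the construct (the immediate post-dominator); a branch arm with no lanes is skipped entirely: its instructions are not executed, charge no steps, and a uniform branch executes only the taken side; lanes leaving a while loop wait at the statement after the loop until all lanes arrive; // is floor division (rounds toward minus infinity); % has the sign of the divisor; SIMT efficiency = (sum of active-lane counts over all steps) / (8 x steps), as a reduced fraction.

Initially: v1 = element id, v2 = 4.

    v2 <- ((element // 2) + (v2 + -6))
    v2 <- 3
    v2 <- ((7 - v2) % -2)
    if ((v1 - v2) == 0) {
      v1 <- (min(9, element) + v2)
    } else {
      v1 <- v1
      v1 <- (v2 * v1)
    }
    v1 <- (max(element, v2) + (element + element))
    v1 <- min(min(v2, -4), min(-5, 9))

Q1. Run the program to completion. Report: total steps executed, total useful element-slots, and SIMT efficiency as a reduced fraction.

Answer: 9 steps, 63 useful, 7/8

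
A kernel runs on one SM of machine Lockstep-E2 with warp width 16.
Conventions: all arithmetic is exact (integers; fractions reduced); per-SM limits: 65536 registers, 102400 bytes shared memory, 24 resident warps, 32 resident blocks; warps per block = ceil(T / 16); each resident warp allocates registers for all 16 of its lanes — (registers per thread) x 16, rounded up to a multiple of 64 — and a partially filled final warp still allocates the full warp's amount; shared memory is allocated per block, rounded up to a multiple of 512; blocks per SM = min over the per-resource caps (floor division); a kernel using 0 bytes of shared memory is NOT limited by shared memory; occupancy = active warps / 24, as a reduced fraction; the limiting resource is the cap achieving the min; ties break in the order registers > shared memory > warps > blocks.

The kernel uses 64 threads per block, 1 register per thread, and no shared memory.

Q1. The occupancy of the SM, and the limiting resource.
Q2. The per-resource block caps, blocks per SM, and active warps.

Answer: occupancy 1, limited by warps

registers: 256 blocks
shared memory: no limit (kernel uses none)
warps: 6 blocks
blocks: 32 blocks

Answer: 6 blocks, 24 active warps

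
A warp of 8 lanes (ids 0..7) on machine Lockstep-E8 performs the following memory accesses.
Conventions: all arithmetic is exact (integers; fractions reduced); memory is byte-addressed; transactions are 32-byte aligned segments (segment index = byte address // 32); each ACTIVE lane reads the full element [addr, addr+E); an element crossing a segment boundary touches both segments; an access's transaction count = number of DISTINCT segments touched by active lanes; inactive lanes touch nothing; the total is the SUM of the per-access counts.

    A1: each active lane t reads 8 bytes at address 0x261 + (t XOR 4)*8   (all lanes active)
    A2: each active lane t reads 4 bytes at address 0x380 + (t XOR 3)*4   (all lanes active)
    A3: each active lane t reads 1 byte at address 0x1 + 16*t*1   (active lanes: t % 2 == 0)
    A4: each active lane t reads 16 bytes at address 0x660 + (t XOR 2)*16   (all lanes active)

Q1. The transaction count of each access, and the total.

A1: 3 transactions
A2: 1 transaction
A3: 4 transactions
A4: 4 transactions

Answer: 3,1,4,4; total 12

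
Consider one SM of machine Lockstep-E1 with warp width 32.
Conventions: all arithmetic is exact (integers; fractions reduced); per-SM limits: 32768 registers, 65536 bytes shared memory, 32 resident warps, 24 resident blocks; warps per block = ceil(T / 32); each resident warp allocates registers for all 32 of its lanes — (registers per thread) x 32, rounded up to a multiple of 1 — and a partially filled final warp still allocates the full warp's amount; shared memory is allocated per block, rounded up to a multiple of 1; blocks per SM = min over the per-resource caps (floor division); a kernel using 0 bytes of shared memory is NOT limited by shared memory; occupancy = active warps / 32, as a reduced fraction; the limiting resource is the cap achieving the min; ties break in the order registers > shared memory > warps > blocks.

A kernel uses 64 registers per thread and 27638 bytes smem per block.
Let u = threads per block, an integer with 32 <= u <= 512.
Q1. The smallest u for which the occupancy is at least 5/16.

Answer: u = 129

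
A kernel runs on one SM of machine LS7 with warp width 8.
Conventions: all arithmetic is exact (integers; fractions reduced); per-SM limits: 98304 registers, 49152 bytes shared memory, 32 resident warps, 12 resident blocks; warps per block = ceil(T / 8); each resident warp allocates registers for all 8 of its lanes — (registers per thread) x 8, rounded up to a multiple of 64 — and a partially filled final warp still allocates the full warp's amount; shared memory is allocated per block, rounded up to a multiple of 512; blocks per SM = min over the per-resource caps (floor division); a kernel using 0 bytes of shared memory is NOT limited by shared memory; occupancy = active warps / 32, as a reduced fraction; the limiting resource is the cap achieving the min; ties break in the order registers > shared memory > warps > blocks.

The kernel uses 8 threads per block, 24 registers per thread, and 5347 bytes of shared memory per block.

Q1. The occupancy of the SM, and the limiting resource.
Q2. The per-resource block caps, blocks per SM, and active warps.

Answer: occupancy 1/4, limited by shared memory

registers: 512 blocks
shared memory: 8 blocks
warps: 32 blocks
blocks: 12 blocks

Answer: 8 blocks, 8 active warps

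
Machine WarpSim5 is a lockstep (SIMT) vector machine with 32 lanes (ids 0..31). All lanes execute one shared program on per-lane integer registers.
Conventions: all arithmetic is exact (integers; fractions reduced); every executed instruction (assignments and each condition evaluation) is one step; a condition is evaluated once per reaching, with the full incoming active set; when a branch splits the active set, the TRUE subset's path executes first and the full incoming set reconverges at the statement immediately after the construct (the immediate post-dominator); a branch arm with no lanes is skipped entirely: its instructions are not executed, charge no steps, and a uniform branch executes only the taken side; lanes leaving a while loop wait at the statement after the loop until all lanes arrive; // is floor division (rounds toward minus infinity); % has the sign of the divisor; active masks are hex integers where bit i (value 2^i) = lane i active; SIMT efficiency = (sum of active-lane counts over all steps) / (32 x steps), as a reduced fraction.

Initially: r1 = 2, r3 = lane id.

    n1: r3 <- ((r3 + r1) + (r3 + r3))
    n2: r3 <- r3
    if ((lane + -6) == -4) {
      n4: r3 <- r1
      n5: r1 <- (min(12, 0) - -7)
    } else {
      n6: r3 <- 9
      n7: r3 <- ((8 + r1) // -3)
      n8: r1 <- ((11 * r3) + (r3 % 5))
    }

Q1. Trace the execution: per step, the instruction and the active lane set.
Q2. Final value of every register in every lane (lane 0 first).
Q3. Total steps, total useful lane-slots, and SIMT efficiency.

step 0: r3 <- ((r3 + r1) + (r3 + r3)) 0xffffffff
step 1: r3 <- r3                     0xffffffff
step 2: eval ((lane + -6) == -4)     0xffffffff
step 3: r3 <- r1                     0x00000004
step 4: r1 <- (min(12, 0) - -7)      0x00000004
step 5: r3 <- 9                      0xfffffffb
step 6: r3 <- ((8 + r1) // -3)       0xfffffffb
step 7: r1 <- ((11 * r3) + (r3 % 5)) 0xfffffffb

Answer: 8 steps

r1: -43,-43,7,-43,-43,-43,-43,-43,-43,-43,-43,-43,-43,-43,-43,-43,-43,-43,-43,-43,-43,-43,-43,-43,-43,-43,-43,-43,-43,-43,-43,-43
r3: -4,-4,2,-4,-4,-4,-4,-4,-4,-4,-4,-4,-4,-4,-4,-4,-4,-4,-4,-4,-4,-4,-4,-4,-4,-4,-4,-4,-4,-4,-4,-4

steps = 8; useful = 191; efficiency = 191/256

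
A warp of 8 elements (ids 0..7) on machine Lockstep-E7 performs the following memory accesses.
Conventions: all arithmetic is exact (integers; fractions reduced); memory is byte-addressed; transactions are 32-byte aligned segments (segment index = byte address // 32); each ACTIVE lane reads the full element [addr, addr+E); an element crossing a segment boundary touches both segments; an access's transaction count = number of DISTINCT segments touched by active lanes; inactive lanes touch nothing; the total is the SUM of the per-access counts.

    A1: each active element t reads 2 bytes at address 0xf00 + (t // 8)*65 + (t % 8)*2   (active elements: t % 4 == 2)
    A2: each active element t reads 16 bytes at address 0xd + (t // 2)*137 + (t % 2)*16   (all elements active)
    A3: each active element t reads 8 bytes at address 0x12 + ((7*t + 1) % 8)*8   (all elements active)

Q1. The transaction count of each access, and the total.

A1: 1 transaction
A2: 8 transactions
A3: 3 transactions

Answer: 1,8,3; total 12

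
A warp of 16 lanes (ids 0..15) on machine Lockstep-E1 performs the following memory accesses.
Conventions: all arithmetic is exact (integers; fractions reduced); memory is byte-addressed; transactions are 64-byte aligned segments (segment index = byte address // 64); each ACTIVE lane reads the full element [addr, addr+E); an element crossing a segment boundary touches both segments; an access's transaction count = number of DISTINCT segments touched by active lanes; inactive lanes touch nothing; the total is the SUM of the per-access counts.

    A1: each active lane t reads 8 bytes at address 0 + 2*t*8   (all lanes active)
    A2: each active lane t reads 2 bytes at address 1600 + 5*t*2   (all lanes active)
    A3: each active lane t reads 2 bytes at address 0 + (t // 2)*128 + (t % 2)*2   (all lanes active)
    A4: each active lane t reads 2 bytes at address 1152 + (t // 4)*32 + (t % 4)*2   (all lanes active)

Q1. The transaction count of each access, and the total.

A1: 4 transactions
A2: 3 transactions
A3: 8 transactions
A4: 2 transactions

Answer: 4,3,8,2; total 17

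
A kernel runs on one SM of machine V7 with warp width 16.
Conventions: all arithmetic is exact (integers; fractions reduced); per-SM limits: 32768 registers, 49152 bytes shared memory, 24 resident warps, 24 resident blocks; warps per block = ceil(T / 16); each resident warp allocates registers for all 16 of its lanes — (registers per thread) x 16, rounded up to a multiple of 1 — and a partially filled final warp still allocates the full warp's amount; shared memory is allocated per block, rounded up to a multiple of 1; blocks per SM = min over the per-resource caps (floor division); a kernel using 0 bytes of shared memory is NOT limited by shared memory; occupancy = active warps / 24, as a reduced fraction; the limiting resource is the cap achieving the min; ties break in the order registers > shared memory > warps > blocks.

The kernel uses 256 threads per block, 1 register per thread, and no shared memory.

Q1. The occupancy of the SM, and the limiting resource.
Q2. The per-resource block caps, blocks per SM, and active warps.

Answer: occupancy 2/3, limited by warps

registers: 128 blocks
shared memory: no limit (kernel uses none)
warps: 1 block
blocks: 24 blocks

Answer: 1 block, 16 active warps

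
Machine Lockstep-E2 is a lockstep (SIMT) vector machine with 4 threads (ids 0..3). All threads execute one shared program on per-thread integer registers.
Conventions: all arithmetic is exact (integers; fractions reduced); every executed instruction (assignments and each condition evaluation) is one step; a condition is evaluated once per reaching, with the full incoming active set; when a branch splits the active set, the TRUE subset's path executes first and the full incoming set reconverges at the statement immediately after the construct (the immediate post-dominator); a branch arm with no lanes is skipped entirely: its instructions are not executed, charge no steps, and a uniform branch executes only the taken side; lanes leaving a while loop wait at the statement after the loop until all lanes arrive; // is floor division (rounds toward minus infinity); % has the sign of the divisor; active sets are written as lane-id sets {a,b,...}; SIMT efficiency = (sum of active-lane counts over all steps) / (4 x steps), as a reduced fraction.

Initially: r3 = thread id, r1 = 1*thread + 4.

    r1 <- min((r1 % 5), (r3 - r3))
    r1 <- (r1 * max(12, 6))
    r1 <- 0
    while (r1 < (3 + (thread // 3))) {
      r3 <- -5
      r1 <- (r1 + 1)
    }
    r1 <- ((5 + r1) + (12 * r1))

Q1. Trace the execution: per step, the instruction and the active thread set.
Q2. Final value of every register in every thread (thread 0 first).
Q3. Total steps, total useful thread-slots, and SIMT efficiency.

step 0: r1 <- min((r1 % 5), (r3 - r3)) {0,1,2,3}
step 1: r1 <- (r1 * max(12, 6))      {0,1,2,3}
step 2: r1 <- 0                      {0,1,2,3}
step 3: eval (r1 < (3 + (thread // 3))) {0,1,2,3}
step 4: r3 <- -5                     {0,1,2,3}
step 5: r1 <- (r1 + 1)               {0,1,2,3}
step 6: eval (r1 < (3 + (thread // 3))) {0,1,2,3}
step 7: r3 <- -5                     {0,1,2,3}
step 8: r1 <- (r1 + 1)               {0,1,2,3}
step 9: eval (r1 < (3 + (thread // 3))) {0,1,2,3}
step 10: r3 <- -5                     {0,1,2,3}
step 11: r1 <- (r1 + 1)               {0,1,2,3}
step 12: eval (r1 < (3 + (thread // 3))) {0,1,2,3}
step 13: r3 <- -5                     {3}
step 14: r1 <- (r1 + 1)               {3}
step 15: eval (r1 < (3 + (thread // 3))) {3}
step 16: r1 <- ((5 + r1) + (12 * r1)) {0,1,2,3}

Answer: 17 steps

r3: -5,-5,-5,-5
r1: 44,44,44,57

steps = 17; useful = 59; efficiency = 59/68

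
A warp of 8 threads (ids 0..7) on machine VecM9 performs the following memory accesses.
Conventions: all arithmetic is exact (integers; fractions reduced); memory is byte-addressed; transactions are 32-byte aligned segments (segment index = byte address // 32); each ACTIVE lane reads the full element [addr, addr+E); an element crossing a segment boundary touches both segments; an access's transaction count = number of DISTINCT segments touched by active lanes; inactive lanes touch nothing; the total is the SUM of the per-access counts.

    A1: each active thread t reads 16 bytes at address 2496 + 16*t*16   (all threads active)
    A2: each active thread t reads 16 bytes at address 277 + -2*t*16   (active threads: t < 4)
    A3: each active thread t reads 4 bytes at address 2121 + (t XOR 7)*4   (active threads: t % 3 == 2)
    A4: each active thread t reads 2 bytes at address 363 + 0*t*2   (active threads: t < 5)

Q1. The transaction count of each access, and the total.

A1: 8 transactions
A2: 5 transactions
A3: 2 transactions
A4: 1 transaction

Answer: 8,5,2,1; total 16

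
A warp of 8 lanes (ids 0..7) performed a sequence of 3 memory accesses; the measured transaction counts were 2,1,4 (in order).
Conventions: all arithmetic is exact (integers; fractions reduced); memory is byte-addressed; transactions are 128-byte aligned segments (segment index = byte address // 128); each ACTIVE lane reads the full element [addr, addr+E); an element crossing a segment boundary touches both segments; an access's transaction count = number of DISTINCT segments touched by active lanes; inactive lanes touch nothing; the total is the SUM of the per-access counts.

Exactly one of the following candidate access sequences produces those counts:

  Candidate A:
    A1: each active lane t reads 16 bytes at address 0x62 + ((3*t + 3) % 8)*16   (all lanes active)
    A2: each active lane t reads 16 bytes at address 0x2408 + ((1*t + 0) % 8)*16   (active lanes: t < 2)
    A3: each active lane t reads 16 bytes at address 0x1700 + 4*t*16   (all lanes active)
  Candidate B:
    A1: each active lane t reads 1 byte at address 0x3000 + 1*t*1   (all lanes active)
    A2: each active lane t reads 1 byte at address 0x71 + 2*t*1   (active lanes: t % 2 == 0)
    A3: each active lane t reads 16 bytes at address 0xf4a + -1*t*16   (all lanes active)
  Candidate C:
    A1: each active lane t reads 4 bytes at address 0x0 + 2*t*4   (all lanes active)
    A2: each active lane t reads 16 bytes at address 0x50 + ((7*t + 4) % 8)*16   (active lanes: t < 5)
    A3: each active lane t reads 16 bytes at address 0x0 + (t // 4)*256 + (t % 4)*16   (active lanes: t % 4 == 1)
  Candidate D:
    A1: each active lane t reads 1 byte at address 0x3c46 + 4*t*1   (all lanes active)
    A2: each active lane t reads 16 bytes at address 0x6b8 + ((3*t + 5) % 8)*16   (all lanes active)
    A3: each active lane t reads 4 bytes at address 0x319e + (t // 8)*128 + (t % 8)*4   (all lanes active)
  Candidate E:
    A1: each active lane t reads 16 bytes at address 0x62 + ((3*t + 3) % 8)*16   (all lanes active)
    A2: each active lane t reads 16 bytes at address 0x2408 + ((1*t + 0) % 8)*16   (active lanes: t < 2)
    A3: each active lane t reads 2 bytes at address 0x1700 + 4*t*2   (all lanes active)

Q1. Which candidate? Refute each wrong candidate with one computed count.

B: A1 gives 1 transaction, not 2
C: A1 gives 1 transaction, not 2
D: A1 gives 1 transaction, not 2
E: A3 gives 1 transaction, not 4
A: all counts match (2,1,4)

Answer: A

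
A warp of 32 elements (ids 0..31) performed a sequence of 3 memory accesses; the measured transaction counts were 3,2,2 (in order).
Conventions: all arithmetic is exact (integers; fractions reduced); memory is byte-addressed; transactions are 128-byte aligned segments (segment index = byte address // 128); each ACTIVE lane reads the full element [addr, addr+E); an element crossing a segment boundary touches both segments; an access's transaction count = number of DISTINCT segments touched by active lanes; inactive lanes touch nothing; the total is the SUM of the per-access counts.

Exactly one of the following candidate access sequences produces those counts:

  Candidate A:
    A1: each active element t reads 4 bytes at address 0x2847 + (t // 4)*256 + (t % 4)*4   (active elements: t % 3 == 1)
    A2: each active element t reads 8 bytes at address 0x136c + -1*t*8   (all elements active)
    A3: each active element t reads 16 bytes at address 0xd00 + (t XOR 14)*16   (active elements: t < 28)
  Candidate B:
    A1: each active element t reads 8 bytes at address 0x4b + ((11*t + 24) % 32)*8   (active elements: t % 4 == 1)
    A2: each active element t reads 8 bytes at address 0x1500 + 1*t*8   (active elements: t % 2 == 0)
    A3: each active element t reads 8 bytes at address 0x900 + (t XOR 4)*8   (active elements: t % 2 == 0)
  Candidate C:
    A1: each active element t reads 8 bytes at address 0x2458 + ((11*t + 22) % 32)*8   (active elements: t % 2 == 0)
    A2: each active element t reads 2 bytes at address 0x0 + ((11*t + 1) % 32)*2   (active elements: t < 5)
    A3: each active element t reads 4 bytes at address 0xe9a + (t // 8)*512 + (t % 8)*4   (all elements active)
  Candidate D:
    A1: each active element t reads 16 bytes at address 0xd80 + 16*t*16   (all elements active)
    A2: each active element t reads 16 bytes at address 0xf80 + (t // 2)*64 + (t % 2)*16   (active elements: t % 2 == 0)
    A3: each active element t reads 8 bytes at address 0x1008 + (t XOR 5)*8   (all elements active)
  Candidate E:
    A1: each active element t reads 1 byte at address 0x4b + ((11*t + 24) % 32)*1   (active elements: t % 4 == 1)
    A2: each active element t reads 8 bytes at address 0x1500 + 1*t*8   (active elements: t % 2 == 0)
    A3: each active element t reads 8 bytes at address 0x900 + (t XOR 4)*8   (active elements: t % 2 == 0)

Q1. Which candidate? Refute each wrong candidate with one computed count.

A: A1 gives 8 transactions, not 3
C: A2 gives 1 transaction, not 2
D: A1 gives 32 transactions, not 3
E: A1 gives 1 transaction, not 3
B: all counts match (3,2,2)

Answer: B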